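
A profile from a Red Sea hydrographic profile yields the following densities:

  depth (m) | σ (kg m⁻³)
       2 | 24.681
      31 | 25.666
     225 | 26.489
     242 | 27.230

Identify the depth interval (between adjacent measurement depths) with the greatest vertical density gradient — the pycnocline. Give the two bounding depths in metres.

225–242 m

Compute the density gradient over each adjacent pair:
  2–31 m: Δρ/Δz = 0.985/29 = 0.034 kg m⁻⁴
  31–225 m: Δρ/Δz = 0.823/194 = 4.2 × 10⁻³ kg m⁻⁴
  225–242 m: Δρ/Δz = 0.741/17 = 0.044 kg m⁻⁴
The largest gradient is in the 225–242 m interval — the pycnocline.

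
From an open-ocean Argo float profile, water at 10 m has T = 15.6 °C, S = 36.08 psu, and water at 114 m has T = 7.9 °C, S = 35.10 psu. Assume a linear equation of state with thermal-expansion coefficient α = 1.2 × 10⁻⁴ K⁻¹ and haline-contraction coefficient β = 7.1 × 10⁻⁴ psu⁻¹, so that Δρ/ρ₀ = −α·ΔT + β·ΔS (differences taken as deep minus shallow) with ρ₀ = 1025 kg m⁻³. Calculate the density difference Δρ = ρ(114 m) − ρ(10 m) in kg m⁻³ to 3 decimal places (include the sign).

+0.234 kg m⁻³

ΔT = -7.7 K, ΔS = -0.98 psu (deep − shallow).
Δρ/ρ₀ = −(1.2 × 10⁻⁴)(-7.7) + (7.1 × 10⁻⁴)(-0.98) = 2.282 × 10⁻⁴.
Δρ = 1025 × (2.282 × 10⁻⁴) = +0.234 kg m⁻³.
Positive Δρ: denser below, stable.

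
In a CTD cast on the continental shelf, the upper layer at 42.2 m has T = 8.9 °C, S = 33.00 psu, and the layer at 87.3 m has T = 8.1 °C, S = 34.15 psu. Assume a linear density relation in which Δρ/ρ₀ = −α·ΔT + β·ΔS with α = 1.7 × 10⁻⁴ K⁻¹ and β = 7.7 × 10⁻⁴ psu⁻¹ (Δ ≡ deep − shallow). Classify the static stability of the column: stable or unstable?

stable

ΔT = 8.1 − 8.9 = -0.8 K and ΔS = 34.15 − 33.00 = +1.15 psu (deep − shallow).
−αΔT = 1.36 × 10⁻⁴; βΔS = 8.855 × 10⁻⁴; sum Δρ/ρ₀ = 1.0215 × 10⁻³.
Δρ/ρ₀ > 0, so Δρ > 0: deeper water is denser → statically stable.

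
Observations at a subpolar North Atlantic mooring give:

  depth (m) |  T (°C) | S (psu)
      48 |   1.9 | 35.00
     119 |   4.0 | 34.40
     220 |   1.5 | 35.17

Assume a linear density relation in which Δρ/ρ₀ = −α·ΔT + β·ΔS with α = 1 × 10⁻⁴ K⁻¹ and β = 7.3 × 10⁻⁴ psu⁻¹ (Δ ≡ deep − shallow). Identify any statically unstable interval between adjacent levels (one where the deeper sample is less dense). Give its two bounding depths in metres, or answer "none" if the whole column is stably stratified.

48–119 m

Evaluate Δρ/ρ₀ = −αΔT + βΔS across each adjacent pair:
  48–119 m: −αΔT+βΔS = −(1 × 10⁻⁴)(+2.1)+(7.3 × 10⁻⁴)(-0.60) = -6.5 × 10⁻⁴ → UNSTABLE
  119–220 m: −αΔT+βΔS = −(1 × 10⁻⁴)(-2.5)+(7.3 × 10⁻⁴)(+0.77) = 8.1 × 10⁻⁴ → stable
The 48–119 m interval has Δρ < 0: lighter water underlies denser water.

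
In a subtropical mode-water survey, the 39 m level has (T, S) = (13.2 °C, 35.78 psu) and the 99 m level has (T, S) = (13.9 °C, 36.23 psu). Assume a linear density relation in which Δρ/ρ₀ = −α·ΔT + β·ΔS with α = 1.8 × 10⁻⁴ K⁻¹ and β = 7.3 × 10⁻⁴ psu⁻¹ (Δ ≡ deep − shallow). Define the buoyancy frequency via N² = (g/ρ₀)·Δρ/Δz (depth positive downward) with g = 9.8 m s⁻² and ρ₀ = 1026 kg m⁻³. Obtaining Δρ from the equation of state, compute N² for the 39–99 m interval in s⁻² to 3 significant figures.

ΔT = +0.7 K, ΔS = +0.45 psu (deep − shallow).
Δρ/ρ₀ = −αΔT + βΔS = -1.26 × 10⁻⁴ + 3.285 × 10⁻⁴ = 2.025 × 10⁻⁴, so Δρ ≈ 0.2078 kg m⁻³.
N² = (g/ρ₀)·Δρ/Δz = g·(Δρ/ρ₀)/Δz = 9.8 × 2.025 × 10⁻⁴ / 60 = 3.3075 × 10⁻⁵ s⁻² ≈ 3.31 × 10⁻⁵ s⁻².

3.31 × 10⁻⁵ s⁻²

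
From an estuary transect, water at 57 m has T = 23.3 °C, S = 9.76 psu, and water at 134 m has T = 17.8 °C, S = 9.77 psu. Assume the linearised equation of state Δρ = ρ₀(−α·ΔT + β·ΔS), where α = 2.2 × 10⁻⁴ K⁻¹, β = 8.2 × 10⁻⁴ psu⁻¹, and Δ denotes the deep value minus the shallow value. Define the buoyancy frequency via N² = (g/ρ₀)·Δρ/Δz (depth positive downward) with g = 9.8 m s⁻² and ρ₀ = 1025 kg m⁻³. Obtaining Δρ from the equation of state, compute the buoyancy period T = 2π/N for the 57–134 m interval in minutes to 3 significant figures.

8.41 min

ΔT = -5.5 K, ΔS = +0.01 psu (deep − shallow).
Δρ/ρ₀ = −αΔT + βΔS = 1.21 × 10⁻³ + 8.20 × 10⁻⁶ = 1.2182 × 10⁻³, so Δρ ≈ 1.249 kg m⁻³.
N² = (g/ρ₀)·Δρ/Δz = g·(Δρ/ρ₀)/Δz = 9.8 × 1.2182 × 10⁻³ / 77 = 1.5504 × 10⁻⁴ s⁻².
N = √(1.5504 × 10⁻⁴) = 0.012452 rad s⁻¹ → T = 2π/N = 504.59 s = 8.4098 min ≈ 8.41 min.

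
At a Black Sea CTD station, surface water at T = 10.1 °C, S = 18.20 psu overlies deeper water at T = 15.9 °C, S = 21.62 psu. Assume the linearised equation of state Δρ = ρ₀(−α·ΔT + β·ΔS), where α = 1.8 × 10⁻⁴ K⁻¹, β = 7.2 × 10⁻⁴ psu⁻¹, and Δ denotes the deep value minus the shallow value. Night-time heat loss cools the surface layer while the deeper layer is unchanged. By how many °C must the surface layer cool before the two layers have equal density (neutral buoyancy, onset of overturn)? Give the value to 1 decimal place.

7.9 °C

Neutral buoyancy requires Δρ = 0, i.e. −α(T_deep − T_surf′) + β(S_deep − S_surf) = 0.
T_surf′ = T_deep − (β/α)·ΔS = 15.9 − (7.2 × 10⁻⁴/1.8 × 10⁻⁴)·(+3.42) = 2.220 °C.
Cooling required: 10.1 − (2.220) = 7.880 °C.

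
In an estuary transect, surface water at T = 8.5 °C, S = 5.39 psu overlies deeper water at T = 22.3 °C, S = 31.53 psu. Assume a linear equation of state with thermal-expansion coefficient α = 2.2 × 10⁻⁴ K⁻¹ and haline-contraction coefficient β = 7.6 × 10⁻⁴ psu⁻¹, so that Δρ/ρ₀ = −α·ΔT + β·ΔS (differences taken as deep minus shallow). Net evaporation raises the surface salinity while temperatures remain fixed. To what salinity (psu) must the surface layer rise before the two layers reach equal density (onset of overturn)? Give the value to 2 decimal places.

Neutral buoyancy requires −α(T_deep − T_surf) + β(S_deep − S_surf′) = 0.
S_surf′ = S_deep − (α/β)·ΔT = 31.53 − (2.2 × 10⁻⁴/7.6 × 10⁻⁴)·(+13.8) = 27.5353 psu.
Increase required: 27.5353 − 5.39 = 22.1453 psu.

27.54 psu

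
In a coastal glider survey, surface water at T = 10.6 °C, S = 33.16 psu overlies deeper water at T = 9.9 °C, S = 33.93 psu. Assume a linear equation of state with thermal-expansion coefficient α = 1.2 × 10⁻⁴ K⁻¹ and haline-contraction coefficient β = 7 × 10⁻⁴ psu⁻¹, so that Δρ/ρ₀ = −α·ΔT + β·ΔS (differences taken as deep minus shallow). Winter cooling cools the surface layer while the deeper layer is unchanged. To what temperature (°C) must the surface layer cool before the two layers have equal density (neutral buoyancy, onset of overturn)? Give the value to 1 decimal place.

Neutral buoyancy requires Δρ = 0, i.e. −α(T_deep − T_surf′) + β(S_deep − S_surf) = 0.
T_surf′ = T_deep − (β/α)·ΔS = 9.9 − (7 × 10⁻⁴/1.2 × 10⁻⁴)·(+0.77) = 5.408 °C.
Cooling required: 10.6 − (5.408) = 5.192 °C.

5.4 °C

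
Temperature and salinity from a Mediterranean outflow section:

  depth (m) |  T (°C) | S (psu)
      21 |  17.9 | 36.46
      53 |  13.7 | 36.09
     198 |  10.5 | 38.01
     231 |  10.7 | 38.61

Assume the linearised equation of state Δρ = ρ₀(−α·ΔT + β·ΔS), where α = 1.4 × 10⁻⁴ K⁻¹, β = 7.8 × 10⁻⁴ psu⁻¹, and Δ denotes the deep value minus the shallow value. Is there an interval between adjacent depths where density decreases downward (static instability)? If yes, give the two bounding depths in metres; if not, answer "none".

Evaluate Δρ/ρ₀ = −αΔT + βΔS across each adjacent pair:
  21–53 m: −αΔT+βΔS = −(1.4 × 10⁻⁴)(-4.2)+(7.8 × 10⁻⁴)(-0.37) = 3.0 × 10⁻⁴ → stable
  53–198 m: −αΔT+βΔS = −(1.4 × 10⁻⁴)(-3.2)+(7.8 × 10⁻⁴)(+1.92) = 1.9 × 10⁻³ → stable
  198–231 m: −αΔT+βΔS = −(1.4 × 10⁻⁴)(+0.2)+(7.8 × 10⁻⁴)(+0.60) = 4.4 × 10⁻⁴ → stable
Every interval has Δρ > 0: the column is stably stratified throughout.

none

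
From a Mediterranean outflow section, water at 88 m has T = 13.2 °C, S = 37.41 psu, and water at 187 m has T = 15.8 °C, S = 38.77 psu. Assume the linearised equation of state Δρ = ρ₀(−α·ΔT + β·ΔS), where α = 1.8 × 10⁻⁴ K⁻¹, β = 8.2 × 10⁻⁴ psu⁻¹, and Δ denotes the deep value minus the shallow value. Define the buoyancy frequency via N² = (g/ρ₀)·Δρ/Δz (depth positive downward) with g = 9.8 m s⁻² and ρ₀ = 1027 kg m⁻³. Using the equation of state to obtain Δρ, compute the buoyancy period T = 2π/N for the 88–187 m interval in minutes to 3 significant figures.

ΔT = +2.6 K, ΔS = +1.36 psu (deep − shallow).
Δρ/ρ₀ = −αΔT + βΔS = -4.68 × 10⁻⁴ + 1.1152 × 10⁻³ = 6.472 × 10⁻⁴, so Δρ ≈ 0.6647 kg m⁻³.
N² = (g/ρ₀)·Δρ/Δz = g·(Δρ/ρ₀)/Δz = 9.8 × 6.472 × 10⁻⁴ / 99 = 6.4066 × 10⁻⁵ s⁻².
N = √(6.4066 × 10⁻⁵) = 8.0041 × 10⁻³ rad s⁻¹ → T = 2π/N = 785.00 s = 13.083 min ≈ 13.1 min.

13.1 min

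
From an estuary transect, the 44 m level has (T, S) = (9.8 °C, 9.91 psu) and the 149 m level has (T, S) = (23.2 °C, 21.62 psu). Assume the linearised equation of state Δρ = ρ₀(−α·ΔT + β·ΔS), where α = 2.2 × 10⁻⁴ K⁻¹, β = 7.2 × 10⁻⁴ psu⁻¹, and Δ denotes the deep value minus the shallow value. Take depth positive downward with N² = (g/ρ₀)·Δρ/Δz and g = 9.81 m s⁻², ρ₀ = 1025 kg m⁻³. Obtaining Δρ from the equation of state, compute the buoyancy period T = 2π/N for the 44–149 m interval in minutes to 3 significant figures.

4.63 min

ΔT = +13.4 K, ΔS = +11.71 psu (deep − shallow).
Δρ/ρ₀ = −αΔT + βΔS = -2.948 × 10⁻³ + 8.4312 × 10⁻³ = 5.4832 × 10⁻³, so Δρ ≈ 5.620 kg m⁻³.
N² = (g/ρ₀)·Δρ/Δz = g·(Δρ/ρ₀)/Δz = 9.81 × 5.4832 × 10⁻³ / 105 = 5.1229 × 10⁻⁴ s⁻².
N = √(5.1229 × 10⁻⁴) = 0.022634 rad s⁻¹ → T = 2π/N = 277.60 s = 4.6267 min ≈ 4.63 min.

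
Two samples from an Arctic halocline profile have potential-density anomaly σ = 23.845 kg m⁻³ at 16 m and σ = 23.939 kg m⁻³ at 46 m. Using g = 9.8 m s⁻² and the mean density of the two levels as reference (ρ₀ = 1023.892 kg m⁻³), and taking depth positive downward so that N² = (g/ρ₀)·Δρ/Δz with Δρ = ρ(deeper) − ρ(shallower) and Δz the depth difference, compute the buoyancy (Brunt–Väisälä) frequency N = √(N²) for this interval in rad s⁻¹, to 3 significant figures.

5.48 × 10⁻³ rad s⁻¹

Δρ = 1023.939 − 1023.845 = 0.094 kg m⁻³ over Δz = 46 − 16 = 30 m.
N² = (9.8/1023.892) × (0.094/30) = 2.9990 × 10⁻⁵ s⁻².
N = √(2.9990 × 10⁻⁵) = 5.4763 × 10⁻³ rad s⁻¹ ≈ 5.48 × 10⁻³ rad s⁻¹.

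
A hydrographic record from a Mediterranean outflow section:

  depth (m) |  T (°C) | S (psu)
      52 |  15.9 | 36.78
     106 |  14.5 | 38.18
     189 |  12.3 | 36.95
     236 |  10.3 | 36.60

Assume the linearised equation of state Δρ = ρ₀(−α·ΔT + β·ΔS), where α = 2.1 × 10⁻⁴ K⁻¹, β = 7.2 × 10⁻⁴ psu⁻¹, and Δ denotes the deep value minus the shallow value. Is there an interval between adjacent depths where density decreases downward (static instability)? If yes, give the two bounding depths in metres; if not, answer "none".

Evaluate Δρ/ρ₀ = −αΔT + βΔS across each adjacent pair:
  52–106 m: −αΔT+βΔS = −(2.1 × 10⁻⁴)(-1.4)+(7.2 × 10⁻⁴)(+1.40) = 1.3 × 10⁻³ → stable
  106–189 m: −αΔT+βΔS = −(2.1 × 10⁻⁴)(-2.2)+(7.2 × 10⁻⁴)(-1.23) = -4.2 × 10⁻⁴ → UNSTABLE
  189–236 m: −αΔT+βΔS = −(2.1 × 10⁻⁴)(-2.0)+(7.2 × 10⁻⁴)(-0.35) = 1.7 × 10⁻⁴ → stable
The 106–189 m interval has Δρ < 0: lighter water underlies denser water.

106–189 m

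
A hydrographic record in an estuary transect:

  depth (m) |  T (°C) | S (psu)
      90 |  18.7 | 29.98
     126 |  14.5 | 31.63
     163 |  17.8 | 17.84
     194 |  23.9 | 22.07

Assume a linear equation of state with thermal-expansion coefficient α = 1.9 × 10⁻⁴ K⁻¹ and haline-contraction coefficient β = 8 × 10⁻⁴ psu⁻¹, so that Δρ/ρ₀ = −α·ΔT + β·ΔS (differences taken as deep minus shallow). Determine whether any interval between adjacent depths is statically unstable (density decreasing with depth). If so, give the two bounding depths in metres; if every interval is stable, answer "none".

126–163 m

Evaluate Δρ/ρ₀ = −αΔT + βΔS across each adjacent pair:
  90–126 m: −αΔT+βΔS = −(1.9 × 10⁻⁴)(-4.2)+(8 × 10⁻⁴)(+1.65) = 2.1 × 10⁻³ → stable
  126–163 m: −αΔT+βΔS = −(1.9 × 10⁻⁴)(+3.3)+(8 × 10⁻⁴)(-13.79) = -0.012 → UNSTABLE
  163–194 m: −αΔT+βΔS = −(1.9 × 10⁻⁴)(+6.1)+(8 × 10⁻⁴)(+4.23) = 2.2 × 10⁻³ → stable
The 126–163 m interval has Δρ < 0: lighter water underlies denser water.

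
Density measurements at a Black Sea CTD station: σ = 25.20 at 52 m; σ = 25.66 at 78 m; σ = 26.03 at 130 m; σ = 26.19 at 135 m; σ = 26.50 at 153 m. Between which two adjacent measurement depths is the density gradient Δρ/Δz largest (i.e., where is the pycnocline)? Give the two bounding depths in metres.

Compute the density gradient over each adjacent pair:
  52–78 m: Δρ/Δz = 0.46/26 = 0.018 kg m⁻⁴
  78–130 m: Δρ/Δz = 0.37/52 = 7.1 × 10⁻³ kg m⁻⁴
  130–135 m: Δρ/Δz = 0.16/5 = 0.032 kg m⁻⁴
  135–153 m: Δρ/Δz = 0.31/18 = 0.017 kg m⁻⁴
The largest gradient is in the 130–135 m interval — the pycnocline.

130–135 m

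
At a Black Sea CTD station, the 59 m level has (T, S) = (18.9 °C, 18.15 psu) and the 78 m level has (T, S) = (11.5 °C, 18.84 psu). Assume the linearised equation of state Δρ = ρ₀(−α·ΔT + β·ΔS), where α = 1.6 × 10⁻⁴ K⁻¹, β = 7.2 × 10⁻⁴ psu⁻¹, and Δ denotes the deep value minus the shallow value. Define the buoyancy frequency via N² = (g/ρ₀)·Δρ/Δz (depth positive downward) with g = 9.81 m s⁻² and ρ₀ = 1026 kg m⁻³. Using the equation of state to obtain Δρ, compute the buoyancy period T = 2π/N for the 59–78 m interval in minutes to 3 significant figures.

3.55 min

ΔT = -7.4 K, ΔS = +0.69 psu (deep − shallow).
Δρ/ρ₀ = −αΔT + βΔS = 1.184 × 10⁻³ + 4.968 × 10⁻⁴ = 1.6808 × 10⁻³, so Δρ ≈ 1.725 kg m⁻³.
N² = (g/ρ₀)·Δρ/Δz = g·(Δρ/ρ₀)/Δz = 9.81 × 1.6808 × 10⁻³ / 19 = 8.6782 × 10⁻⁴ s⁻².
N = √(8.6782 × 10⁻⁴) = 0.029459 rad s⁻¹ → T = 2π/N = 213.29 s = 3.5548 min ≈ 3.55 min.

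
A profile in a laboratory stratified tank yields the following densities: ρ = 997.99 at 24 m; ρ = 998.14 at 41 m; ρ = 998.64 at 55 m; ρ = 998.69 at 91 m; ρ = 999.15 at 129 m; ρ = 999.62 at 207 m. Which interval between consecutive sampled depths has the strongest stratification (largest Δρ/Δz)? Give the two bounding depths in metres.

41–55 m

Compute the density gradient over each adjacent pair:
  24–41 m: Δρ/Δz = 0.15/17 = 8.8 × 10⁻³ kg m⁻⁴
  41–55 m: Δρ/Δz = 0.50/14 = 0.036 kg m⁻⁴
  55–91 m: Δρ/Δz = 0.05/36 = 1.4 × 10⁻³ kg m⁻⁴
  91–129 m: Δρ/Δz = 0.46/38 = 0.012 kg m⁻⁴
  129–207 m: Δρ/Δz = 0.47/78 = 6.0 × 10⁻³ kg m⁻⁴
The largest gradient is in the 41–55 m interval — the pycnocline.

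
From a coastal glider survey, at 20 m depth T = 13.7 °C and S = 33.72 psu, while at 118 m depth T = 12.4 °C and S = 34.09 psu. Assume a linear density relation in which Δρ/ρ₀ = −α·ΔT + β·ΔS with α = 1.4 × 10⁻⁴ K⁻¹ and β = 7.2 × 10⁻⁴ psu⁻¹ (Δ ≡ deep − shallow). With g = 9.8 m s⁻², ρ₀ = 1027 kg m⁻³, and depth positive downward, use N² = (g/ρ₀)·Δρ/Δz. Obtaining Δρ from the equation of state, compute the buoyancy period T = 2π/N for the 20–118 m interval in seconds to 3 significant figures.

ΔT = -1.3 K, ΔS = +0.37 psu (deep − shallow).
Δρ/ρ₀ = −αΔT + βΔS = 1.82 × 10⁻⁴ + 2.664 × 10⁻⁴ = 4.484 × 10⁻⁴, so Δρ ≈ 0.4605 kg m⁻³.
N² = (g/ρ₀)·Δρ/Δz = g·(Δρ/ρ₀)/Δz = 9.8 × 4.484 × 10⁻⁴ / 98 = 4.4840 × 10⁻⁵ s⁻².
N = √(4.4840 × 10⁻⁵) = 6.6963 × 10⁻³ rad s⁻¹ → T = 2π/N = 938.31 s ≈ 938 s.

938 s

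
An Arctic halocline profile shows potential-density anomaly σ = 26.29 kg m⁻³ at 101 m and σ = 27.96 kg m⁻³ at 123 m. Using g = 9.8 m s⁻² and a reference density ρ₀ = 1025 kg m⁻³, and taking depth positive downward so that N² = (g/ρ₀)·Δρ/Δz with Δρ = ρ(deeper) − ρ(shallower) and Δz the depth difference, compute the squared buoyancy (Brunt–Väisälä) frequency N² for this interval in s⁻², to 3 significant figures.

7.26 × 10⁻⁴ s⁻²

Δρ = 1027.96 − 1026.29 = 1.67 kg m⁻³ over Δz = 123 − 101 = 22 m.
N² = (9.8/1025) × (1.67/22) = 7.2576 × 10⁻⁴ s⁻² ≈ 7.26 × 10⁻⁴ s⁻².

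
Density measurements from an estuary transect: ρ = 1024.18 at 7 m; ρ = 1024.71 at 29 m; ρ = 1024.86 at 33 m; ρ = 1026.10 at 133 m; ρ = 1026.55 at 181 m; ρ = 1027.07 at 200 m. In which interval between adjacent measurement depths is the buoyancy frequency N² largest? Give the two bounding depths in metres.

29–33 m

Compute the density gradient over each adjacent pair:
  7–29 m: Δρ/Δz = 0.53/22 = 0.024 kg m⁻⁴
  29–33 m: Δρ/Δz = 0.15/4 = 0.037 kg m⁻⁴
  33–133 m: Δρ/Δz = 1.24/100 = 0.012 kg m⁻⁴
  133–181 m: Δρ/Δz = 0.45/48 = 9.4 × 10⁻³ kg m⁻⁴
  181–200 m: Δρ/Δz = 0.52/19 = 0.027 kg m⁻⁴
The largest gradient is in the 29–33 m interval — the pycnocline.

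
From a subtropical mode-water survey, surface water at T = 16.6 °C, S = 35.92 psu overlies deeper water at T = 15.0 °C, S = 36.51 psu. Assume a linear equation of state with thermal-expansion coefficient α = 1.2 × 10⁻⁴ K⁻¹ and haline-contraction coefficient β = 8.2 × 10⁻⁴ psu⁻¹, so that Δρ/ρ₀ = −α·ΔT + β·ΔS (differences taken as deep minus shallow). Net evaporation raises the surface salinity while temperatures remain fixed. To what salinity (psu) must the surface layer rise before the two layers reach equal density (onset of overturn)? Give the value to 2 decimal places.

36.74 psu

Neutral buoyancy requires −α(T_deep − T_surf) + β(S_deep − S_surf′) = 0.
S_surf′ = S_deep − (α/β)·ΔT = 36.51 − (1.2 × 10⁻⁴/8.2 × 10⁻⁴)·(-1.6) = 36.7441 psu.
Increase required: 36.7441 − 35.92 = 0.8241 psu.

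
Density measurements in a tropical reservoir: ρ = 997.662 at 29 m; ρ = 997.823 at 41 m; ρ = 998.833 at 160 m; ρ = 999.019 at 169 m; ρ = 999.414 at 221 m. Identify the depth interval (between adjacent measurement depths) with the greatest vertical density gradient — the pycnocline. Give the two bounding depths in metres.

160–169 m

Compute the density gradient over each adjacent pair:
  29–41 m: Δρ/Δz = 0.161/12 = 0.013 kg m⁻⁴
  41–160 m: Δρ/Δz = 1.010/119 = 8.5 × 10⁻³ kg m⁻⁴
  160–169 m: Δρ/Δz = 0.186/9 = 0.021 kg m⁻⁴
  169–221 m: Δρ/Δz = 0.395/52 = 7.6 × 10⁻³ kg m⁻⁴
The largest gradient is in the 160–169 m interval — the pycnocline.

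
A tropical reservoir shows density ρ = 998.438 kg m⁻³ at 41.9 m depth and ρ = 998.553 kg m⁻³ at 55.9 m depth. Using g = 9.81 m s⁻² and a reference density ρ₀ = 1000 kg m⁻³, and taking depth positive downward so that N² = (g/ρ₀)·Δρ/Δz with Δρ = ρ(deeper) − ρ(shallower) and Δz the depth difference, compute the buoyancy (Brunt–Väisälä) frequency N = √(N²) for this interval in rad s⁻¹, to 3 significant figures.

Δρ = 998.553 − 998.438 = 0.115 kg m⁻³ over Δz = 55.9 − 41.9 = 14 m.
N² = (9.81/1000) × (0.115/14) = 8.0582 × 10⁻⁵ s⁻².
N = √(8.0582 × 10⁻⁵) = 8.9767 × 10⁻³ rad s⁻¹ ≈ 8.98 × 10⁻³ rad s⁻¹.

8.98 × 10⁻³ rad s⁻¹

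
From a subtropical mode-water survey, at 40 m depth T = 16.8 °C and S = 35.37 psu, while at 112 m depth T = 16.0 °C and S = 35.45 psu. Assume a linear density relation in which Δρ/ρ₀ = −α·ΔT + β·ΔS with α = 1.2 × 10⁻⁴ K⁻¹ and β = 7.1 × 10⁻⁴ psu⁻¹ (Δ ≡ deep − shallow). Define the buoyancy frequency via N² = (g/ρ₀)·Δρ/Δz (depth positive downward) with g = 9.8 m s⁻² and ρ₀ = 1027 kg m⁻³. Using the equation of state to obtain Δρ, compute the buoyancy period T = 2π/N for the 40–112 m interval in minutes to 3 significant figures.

23.0 min

ΔT = -0.8 K, ΔS = +0.08 psu (deep − shallow).
Δρ/ρ₀ = −αΔT + βΔS = 9.60 × 10⁻⁵ + 5.68 × 10⁻⁵ = 1.528 × 10⁻⁴, so Δρ ≈ 0.1569 kg m⁻³.
N² = (g/ρ₀)·Δρ/Δz = g·(Δρ/ρ₀)/Δz = 9.8 × 1.528 × 10⁻⁴ / 72 = 2.0798 × 10⁻⁵ s⁻².
N = √(2.0798 × 10⁻⁵) = 4.5605 × 10⁻³ rad s⁻¹ → T = 2π/N = 1.3777 × 10³ s = 22.962 min ≈ 23.0 min.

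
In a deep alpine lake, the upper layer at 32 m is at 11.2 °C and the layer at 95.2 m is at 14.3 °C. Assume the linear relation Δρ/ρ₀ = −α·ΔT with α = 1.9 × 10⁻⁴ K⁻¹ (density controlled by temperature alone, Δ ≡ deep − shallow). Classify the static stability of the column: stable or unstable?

ΔT = 14.3 − 11.2 = +3.1 K, so Δρ/ρ₀ = −αΔT = -5.89 × 10⁻⁴.
Δρ/ρ₀ < 0, so Δρ < 0: deeper water is lighter → statically unstable; the column would overturn.

unstable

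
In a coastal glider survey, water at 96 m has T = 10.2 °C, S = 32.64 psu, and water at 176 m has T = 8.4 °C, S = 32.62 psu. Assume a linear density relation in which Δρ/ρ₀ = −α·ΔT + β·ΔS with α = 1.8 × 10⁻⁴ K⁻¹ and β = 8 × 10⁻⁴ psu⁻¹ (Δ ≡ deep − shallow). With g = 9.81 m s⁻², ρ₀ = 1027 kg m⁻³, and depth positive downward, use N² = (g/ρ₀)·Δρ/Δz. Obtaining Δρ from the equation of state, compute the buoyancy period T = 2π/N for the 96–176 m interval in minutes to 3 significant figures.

17.0 min

ΔT = -1.8 K, ΔS = -0.02 psu (deep − shallow).
Δρ/ρ₀ = −αΔT + βΔS = 3.24 × 10⁻⁴ − 1.60 × 10⁻⁵ = 3.08 × 10⁻⁴, so Δρ ≈ 0.3163 kg m⁻³.
N² = (g/ρ₀)·Δρ/Δz = g·(Δρ/ρ₀)/Δz = 9.81 × 3.08 × 10⁻⁴ / 80 = 3.7769 × 10⁻⁵ s⁻².
N = √(3.7769 × 10⁻⁵) = 6.1456 × 10⁻³ rad s⁻¹ → T = 2π/N = 1.0224 × 10³ s = 17.040 min ≈ 17.0 min.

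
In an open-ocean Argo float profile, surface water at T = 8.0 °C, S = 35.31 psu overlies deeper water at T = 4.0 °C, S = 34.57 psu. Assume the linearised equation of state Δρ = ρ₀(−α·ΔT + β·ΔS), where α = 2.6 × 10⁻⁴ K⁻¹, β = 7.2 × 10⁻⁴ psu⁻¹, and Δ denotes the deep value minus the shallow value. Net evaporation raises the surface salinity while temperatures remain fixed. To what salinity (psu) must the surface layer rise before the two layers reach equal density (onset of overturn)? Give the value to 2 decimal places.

36.01 psu

Neutral buoyancy requires −α(T_deep − T_surf) + β(S_deep − S_surf′) = 0.
S_surf′ = S_deep − (α/β)·ΔT = 34.57 − (2.6 × 10⁻⁴/7.2 × 10⁻⁴)·(-4.0) = 36.0144 psu.
Increase required: 36.0144 − 35.31 = 0.7044 psu.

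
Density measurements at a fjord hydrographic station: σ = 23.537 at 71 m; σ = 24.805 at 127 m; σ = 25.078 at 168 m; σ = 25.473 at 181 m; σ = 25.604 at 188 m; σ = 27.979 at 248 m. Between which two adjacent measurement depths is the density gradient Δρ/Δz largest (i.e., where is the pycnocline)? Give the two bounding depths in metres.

Compute the density gradient over each adjacent pair:
  71–127 m: Δρ/Δz = 1.268/56 = 0.023 kg m⁻⁴
  127–168 m: Δρ/Δz = 0.273/41 = 6.7 × 10⁻³ kg m⁻⁴
  168–181 m: Δρ/Δz = 0.395/13 = 0.030 kg m⁻⁴
  181–188 m: Δρ/Δz = 0.131/7 = 0.019 kg m⁻⁴
  188–248 m: Δρ/Δz = 2.375/60 = 0.040 kg m⁻⁴
The largest gradient is in the 188–248 m interval — the pycnocline.

188–248 m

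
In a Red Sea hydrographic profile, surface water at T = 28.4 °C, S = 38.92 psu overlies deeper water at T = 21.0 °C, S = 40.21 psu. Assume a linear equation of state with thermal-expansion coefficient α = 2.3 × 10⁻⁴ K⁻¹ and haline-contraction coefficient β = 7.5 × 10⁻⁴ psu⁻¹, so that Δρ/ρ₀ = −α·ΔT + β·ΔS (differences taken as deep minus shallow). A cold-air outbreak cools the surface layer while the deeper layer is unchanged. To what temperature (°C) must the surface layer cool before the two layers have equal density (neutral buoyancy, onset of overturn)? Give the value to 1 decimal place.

16.8 °C

Neutral buoyancy requires Δρ = 0, i.e. −α(T_deep − T_surf′) + β(S_deep − S_surf) = 0.
T_surf′ = T_deep − (β/α)·ΔS = 21.0 − (7.5 × 10⁻⁴/2.3 × 10⁻⁴)·(+1.29) = 16.793 °C.
Cooling required: 28.4 − (16.793) = 11.607 °C.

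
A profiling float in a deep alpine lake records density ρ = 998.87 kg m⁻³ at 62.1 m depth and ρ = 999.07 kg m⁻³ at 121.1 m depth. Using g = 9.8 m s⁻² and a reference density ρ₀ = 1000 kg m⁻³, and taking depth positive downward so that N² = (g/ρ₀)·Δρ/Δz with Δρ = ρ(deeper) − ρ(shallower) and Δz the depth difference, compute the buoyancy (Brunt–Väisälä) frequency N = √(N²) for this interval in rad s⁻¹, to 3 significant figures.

5.76 × 10⁻³ rad s⁻¹

Δρ = 999.07 − 998.87 = 0.20 kg m⁻³ over Δz = 121.1 − 62.1 = 59 m.
N² = (9.8/1000) × (0.20/59) = 3.3220 × 10⁻⁵ s⁻².
N = √(3.3220 × 10⁻⁵) = 5.7637 × 10⁻³ rad s⁻¹ ≈ 5.76 × 10⁻³ rad s⁻¹.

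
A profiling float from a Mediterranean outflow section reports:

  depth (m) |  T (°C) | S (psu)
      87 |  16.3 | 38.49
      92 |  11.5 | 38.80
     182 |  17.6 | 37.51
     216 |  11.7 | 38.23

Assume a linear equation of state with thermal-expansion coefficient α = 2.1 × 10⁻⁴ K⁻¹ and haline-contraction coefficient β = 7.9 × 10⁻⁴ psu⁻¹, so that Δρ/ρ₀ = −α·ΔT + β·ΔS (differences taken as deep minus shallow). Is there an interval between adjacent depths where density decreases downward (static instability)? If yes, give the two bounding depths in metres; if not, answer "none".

92–182 m

Evaluate Δρ/ρ₀ = −αΔT + βΔS across each adjacent pair:
  87–92 m: −αΔT+βΔS = −(2.1 × 10⁻⁴)(-4.8)+(7.9 × 10⁻⁴)(+0.31) = 1.3 × 10⁻³ → stable
  92–182 m: −αΔT+βΔS = −(2.1 × 10⁻⁴)(+6.1)+(7.9 × 10⁻⁴)(-1.29) = -2.3 × 10⁻³ → UNSTABLE
  182–216 m: −αΔT+βΔS = −(2.1 × 10⁻⁴)(-5.9)+(7.9 × 10⁻⁴)(+0.72) = 1.8 × 10⁻³ → stable
The 92–182 m interval has Δρ < 0: lighter water underlies denser water.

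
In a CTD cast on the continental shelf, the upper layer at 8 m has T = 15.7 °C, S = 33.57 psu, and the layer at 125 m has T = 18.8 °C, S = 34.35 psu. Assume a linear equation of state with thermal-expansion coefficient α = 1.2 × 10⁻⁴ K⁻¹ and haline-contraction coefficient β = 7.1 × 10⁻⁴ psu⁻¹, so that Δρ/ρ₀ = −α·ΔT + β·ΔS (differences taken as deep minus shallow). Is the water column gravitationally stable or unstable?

ΔT = 18.8 − 15.7 = +3.1 K and ΔS = 34.35 − 33.57 = +0.78 psu (deep − shallow).
−αΔT = -3.72 × 10⁻⁴; βΔS = 5.538 × 10⁻⁴; sum Δρ/ρ₀ = 1.818 × 10⁻⁴.
Δρ/ρ₀ > 0, so Δρ > 0: deeper water is denser → statically stable.

stable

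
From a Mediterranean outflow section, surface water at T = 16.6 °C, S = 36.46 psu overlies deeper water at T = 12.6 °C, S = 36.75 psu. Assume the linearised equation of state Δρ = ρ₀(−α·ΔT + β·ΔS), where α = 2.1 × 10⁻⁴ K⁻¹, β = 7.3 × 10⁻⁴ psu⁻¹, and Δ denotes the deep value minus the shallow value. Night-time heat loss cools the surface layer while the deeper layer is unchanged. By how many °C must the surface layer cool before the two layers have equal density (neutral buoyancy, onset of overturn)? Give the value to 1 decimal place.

Neutral buoyancy requires Δρ = 0, i.e. −α(T_deep − T_surf′) + β(S_deep − S_surf) = 0.
T_surf′ = T_deep − (β/α)·ΔS = 12.6 − (7.3 × 10⁻⁴/2.1 × 10⁻⁴)·(+0.29) = 11.592 °C.
Cooling required: 16.6 − (11.592) = 5.008 °C.

5.0 °C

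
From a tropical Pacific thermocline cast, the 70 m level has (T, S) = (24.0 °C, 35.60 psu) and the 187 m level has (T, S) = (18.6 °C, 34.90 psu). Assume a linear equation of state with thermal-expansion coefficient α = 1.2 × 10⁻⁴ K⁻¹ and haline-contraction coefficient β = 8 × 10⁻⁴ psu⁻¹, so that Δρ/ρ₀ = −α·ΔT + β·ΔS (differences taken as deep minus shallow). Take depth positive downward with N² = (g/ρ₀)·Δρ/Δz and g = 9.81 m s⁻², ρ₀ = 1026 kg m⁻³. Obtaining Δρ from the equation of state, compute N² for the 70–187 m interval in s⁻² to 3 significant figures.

7.38 × 10⁻⁶ s⁻²

ΔT = -5.4 K, ΔS = -0.70 psu (deep − shallow).
Δρ/ρ₀ = −αΔT + βΔS = 6.48 × 10⁻⁴ − 5.60 × 10⁻⁴ = 8.80 × 10⁻⁵, so Δρ ≈ 0.09029 kg m⁻³.
N² = (g/ρ₀)·Δρ/Δz = g·(Δρ/ρ₀)/Δz = 9.81 × 8.80 × 10⁻⁵ / 117 = 7.3785 × 10⁻⁶ s⁻² ≈ 7.38 × 10⁻⁶ s⁻².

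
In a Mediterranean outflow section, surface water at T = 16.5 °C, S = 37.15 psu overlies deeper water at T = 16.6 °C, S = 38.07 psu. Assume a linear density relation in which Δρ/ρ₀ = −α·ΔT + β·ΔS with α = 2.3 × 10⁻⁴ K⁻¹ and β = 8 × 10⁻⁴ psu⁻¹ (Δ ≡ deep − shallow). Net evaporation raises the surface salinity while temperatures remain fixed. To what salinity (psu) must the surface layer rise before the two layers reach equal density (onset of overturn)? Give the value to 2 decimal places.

Neutral buoyancy requires −α(T_deep − T_surf) + β(S_deep − S_surf′) = 0.
S_surf′ = S_deep − (α/β)·ΔT = 38.07 − (2.3 × 10⁻⁴/8 × 10⁻⁴)·(+0.1) = 38.0412 psu.
Increase required: 38.0412 − 37.15 = 0.8912 psu.

38.04 psu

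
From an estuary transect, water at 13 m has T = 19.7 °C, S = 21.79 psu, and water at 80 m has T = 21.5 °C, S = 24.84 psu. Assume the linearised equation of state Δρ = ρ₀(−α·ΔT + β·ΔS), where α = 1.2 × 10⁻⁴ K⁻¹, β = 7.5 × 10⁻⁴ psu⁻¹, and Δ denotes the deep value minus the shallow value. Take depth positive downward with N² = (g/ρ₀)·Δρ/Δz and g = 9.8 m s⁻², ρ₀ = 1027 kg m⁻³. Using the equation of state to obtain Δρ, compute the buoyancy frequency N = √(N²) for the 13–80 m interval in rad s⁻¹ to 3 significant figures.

0.0174 rad s⁻¹

ΔT = +1.8 K, ΔS = +3.05 psu (deep − shallow).
Δρ/ρ₀ = −αΔT + βΔS = -2.16 × 10⁻⁴ + 2.2875 × 10⁻³ = 2.0715 × 10⁻³, so Δρ ≈ 2.127 kg m⁻³.
N² = (g/ρ₀)·Δρ/Δz = g·(Δρ/ρ₀)/Δz = 9.8 × 2.0715 × 10⁻³ / 67 = 3.0300 × 10⁻⁴ s⁻².
N = √(3.0300 × 10⁻⁴) = 0.017407 rad s⁻¹ ≈ 0.0174 rad s⁻¹.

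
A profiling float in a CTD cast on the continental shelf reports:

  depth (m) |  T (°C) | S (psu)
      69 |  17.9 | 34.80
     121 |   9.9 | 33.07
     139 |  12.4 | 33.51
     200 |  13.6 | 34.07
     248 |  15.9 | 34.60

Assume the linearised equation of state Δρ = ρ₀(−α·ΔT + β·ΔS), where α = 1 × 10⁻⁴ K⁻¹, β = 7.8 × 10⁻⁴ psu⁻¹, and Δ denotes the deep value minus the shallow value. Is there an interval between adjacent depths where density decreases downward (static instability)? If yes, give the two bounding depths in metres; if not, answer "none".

Evaluate Δρ/ρ₀ = −αΔT + βΔS across each adjacent pair:
  69–121 m: −αΔT+βΔS = −(1 × 10⁻⁴)(-8.0)+(7.8 × 10⁻⁴)(-1.73) = -5.5 × 10⁻⁴ → UNSTABLE
  121–139 m: −αΔT+βΔS = −(1 × 10⁻⁴)(+2.5)+(7.8 × 10⁻⁴)(+0.44) = 9.3 × 10⁻⁵ → stable
  139–200 m: −αΔT+βΔS = −(1 × 10⁻⁴)(+1.2)+(7.8 × 10⁻⁴)(+0.56) = 3.2 × 10⁻⁴ → stable
  200–248 m: −αΔT+βΔS = −(1 × 10⁻⁴)(+2.3)+(7.8 × 10⁻⁴)(+0.53) = 1.8 × 10⁻⁴ → stable
The 69–121 m interval has Δρ < 0: lighter water underlies denser water.

69–121 m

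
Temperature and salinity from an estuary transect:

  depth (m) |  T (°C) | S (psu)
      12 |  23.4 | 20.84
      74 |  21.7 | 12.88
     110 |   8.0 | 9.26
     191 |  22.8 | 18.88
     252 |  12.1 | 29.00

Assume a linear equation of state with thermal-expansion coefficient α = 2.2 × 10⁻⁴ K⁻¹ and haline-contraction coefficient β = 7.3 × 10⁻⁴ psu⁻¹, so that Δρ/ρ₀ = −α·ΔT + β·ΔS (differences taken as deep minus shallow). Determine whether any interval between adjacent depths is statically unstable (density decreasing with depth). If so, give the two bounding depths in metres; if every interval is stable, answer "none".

Evaluate Δρ/ρ₀ = −αΔT + βΔS across each adjacent pair:
  12–74 m: −αΔT+βΔS = −(2.2 × 10⁻⁴)(-1.7)+(7.3 × 10⁻⁴)(-7.96) = -5.4 × 10⁻³ → UNSTABLE
  74–110 m: −αΔT+βΔS = −(2.2 × 10⁻⁴)(-13.7)+(7.3 × 10⁻⁴)(-3.62) = 3.7 × 10⁻⁴ → stable
  110–191 m: −αΔT+βΔS = −(2.2 × 10⁻⁴)(+14.8)+(7.3 × 10⁻⁴)(+9.62) = 3.8 × 10⁻³ → stable
  191–252 m: −αΔT+βΔS = −(2.2 × 10⁻⁴)(-10.7)+(7.3 × 10⁻⁴)(+10.12) = 9.7 × 10⁻³ → stable
The 12–74 m interval has Δρ < 0: lighter water underlies denser water.

12–74 m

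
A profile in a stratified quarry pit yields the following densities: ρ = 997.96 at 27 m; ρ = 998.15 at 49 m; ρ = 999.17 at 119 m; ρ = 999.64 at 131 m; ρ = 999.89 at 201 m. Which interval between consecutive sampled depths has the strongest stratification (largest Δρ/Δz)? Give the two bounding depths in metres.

Compute the density gradient over each adjacent pair:
  27–49 m: Δρ/Δz = 0.19/22 = 8.6 × 10⁻³ kg m⁻⁴
  49–119 m: Δρ/Δz = 1.02/70 = 0.015 kg m⁻⁴
  119–131 m: Δρ/Δz = 0.47/12 = 0.039 kg m⁻⁴
  131–201 m: Δρ/Δz = 0.25/70 = 3.6 × 10⁻³ kg m⁻⁴
The largest gradient is in the 119–131 m interval — the pycnocline.

119–131 m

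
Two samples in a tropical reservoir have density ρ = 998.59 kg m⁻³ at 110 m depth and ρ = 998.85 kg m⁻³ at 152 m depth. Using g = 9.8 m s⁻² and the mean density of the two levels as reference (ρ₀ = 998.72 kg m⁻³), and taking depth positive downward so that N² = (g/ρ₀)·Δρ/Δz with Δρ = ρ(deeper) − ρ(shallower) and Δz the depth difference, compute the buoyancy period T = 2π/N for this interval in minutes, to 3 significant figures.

13.4 min

Δρ = 998.85 − 998.59 = 0.26 kg m⁻³ over Δz = 152 − 110 = 42 m.
N² = (9.8/998.72) × (0.26/42) = 6.0744 × 10⁻⁵ s⁻².
N = √(6.0744 × 10⁻⁵) = 7.7938 × 10⁻³ rad s⁻¹, so T = 2π/N = 806.18 s = 13.436 min ≈ 13.4 min.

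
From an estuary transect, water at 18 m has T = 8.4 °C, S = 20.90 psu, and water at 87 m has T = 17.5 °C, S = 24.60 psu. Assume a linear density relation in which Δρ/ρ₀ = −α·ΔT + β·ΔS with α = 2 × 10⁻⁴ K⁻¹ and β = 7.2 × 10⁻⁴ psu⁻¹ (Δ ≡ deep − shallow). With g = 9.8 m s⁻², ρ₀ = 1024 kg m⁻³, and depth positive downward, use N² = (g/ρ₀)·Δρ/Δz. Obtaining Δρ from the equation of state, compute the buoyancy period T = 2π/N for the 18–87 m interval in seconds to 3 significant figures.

ΔT = +9.1 K, ΔS = +3.70 psu (deep − shallow).
Δρ/ρ₀ = −αΔT + βΔS = -1.82 × 10⁻³ + 2.664 × 10⁻³ = 8.44 × 10⁻⁴, so Δρ ≈ 0.8643 kg m⁻³.
N² = (g/ρ₀)·Δρ/Δz = g·(Δρ/ρ₀)/Δz = 9.8 × 8.44 × 10⁻⁴ / 69 = 1.1987 × 10⁻⁴ s⁻².
N = √(1.1987 × 10⁻⁴) = 0.010949 rad s⁻¹ → T = 2π/N = 573.86 s ≈ 574 s.

574 s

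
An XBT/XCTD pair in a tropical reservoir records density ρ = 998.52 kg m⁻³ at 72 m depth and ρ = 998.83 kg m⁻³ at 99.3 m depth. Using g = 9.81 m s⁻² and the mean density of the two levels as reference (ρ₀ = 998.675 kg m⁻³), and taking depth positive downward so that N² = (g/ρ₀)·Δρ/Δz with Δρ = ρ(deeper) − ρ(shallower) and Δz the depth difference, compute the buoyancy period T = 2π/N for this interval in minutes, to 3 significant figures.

9.92 min

Δρ = 998.83 − 998.52 = 0.31 kg m⁻³ over Δz = 99.3 − 72 = 27.3 m.
N² = (9.81/998.675) × (0.31/27.3) = 1.1154 × 10⁻⁴ s⁻².
N = √(1.1154 × 10⁻⁴) = 0.010561 rad s⁻¹, so T = 2π/N = 594.94 s = 9.9157 min ≈ 9.92 min.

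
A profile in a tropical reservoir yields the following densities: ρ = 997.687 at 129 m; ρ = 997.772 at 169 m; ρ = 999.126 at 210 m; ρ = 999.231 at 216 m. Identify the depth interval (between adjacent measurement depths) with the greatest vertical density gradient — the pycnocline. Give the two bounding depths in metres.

Compute the density gradient over each adjacent pair:
  129–169 m: Δρ/Δz = 0.085/40 = 2.1 × 10⁻³ kg m⁻⁴
  169–210 m: Δρ/Δz = 1.354/41 = 0.033 kg m⁻⁴
  210–216 m: Δρ/Δz = 0.105/6 = 0.017 kg m⁻⁴
The largest gradient is in the 169–210 m interval — the pycnocline.

169–210 m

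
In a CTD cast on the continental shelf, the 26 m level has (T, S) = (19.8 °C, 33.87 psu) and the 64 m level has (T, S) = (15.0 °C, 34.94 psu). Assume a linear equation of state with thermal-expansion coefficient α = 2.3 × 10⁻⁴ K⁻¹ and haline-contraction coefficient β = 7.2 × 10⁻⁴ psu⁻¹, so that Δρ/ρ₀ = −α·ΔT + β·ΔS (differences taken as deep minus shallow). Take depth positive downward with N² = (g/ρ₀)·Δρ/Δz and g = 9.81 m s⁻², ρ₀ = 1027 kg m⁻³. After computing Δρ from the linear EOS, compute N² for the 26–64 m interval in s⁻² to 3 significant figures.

4.84 × 10⁻⁴ s⁻²

ΔT = -4.8 K, ΔS = +1.07 psu (deep − shallow).
Δρ/ρ₀ = −αΔT + βΔS = 1.104 × 10⁻³ + 7.704 × 10⁻⁴ = 1.8744 × 10⁻³, so Δρ ≈ 1.925 kg m⁻³.
N² = (g/ρ₀)·Δρ/Δz = g·(Δρ/ρ₀)/Δz = 9.81 × 1.8744 × 10⁻³ / 38 = 4.8389 × 10⁻⁴ s⁻² ≈ 4.84 × 10⁻⁴ s⁻².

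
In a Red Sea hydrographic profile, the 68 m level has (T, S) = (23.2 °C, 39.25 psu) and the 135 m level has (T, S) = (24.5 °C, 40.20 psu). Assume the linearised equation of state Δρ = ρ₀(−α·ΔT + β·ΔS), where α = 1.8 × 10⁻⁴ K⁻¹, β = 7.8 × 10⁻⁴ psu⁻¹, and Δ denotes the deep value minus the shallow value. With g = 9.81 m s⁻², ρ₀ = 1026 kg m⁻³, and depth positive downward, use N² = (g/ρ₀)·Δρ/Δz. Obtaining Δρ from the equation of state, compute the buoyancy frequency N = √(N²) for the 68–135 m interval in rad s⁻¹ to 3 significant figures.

ΔT = +1.3 K, ΔS = +0.95 psu (deep − shallow).
Δρ/ρ₀ = −αΔT + βΔS = -2.34 × 10⁻⁴ + 7.41 × 10⁻⁴ = 5.07 × 10⁻⁴, so Δρ ≈ 0.5202 kg m⁻³.
N² = (g/ρ₀)·Δρ/Δz = g·(Δρ/ρ₀)/Δz = 9.81 × 5.07 × 10⁻⁴ / 67 = 7.4234 × 10⁻⁵ s⁻².
N = √(7.4234 × 10⁻⁵) = 8.6159 × 10⁻³ rad s⁻¹ ≈ 8.62 × 10⁻³ rad s⁻¹.

8.62 × 10⁻³ rad s⁻¹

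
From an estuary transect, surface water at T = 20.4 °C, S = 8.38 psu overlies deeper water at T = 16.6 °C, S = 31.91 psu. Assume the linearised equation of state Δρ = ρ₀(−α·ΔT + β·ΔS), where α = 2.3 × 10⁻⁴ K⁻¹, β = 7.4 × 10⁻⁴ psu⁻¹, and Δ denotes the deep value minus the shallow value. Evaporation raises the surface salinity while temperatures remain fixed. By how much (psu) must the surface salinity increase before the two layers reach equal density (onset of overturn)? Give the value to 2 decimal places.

Neutral buoyancy requires −α(T_deep − T_surf) + β(S_deep − S_surf′) = 0.
S_surf′ = S_deep − (α/β)·ΔT = 31.91 − (2.3 × 10⁻⁴/7.4 × 10⁻⁴)·(-3.8) = 33.0911 psu.
Increase required: 33.0911 − 8.38 = 24.7111 psu.

24.71 psu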